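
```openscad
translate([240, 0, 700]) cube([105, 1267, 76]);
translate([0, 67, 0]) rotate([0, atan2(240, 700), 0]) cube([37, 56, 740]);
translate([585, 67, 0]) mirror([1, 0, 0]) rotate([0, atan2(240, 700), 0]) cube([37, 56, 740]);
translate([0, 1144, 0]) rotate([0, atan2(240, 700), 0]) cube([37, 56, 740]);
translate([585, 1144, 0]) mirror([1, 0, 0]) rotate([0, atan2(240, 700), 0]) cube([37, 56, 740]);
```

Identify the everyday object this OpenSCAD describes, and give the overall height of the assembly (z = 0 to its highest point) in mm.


A sawhorse. The overall height is 776 mm.

A beam across two mirrored pairs of raked legs — a sawhorse. The beam's underside is at z = 700 (matching the legs' vertical rise in atan2(240, 700)) and the beam is 76 mm tall, so its top is at 700 + 76 = 776 mm. The raked legs top out at the beam's underside, so that is the highest point.


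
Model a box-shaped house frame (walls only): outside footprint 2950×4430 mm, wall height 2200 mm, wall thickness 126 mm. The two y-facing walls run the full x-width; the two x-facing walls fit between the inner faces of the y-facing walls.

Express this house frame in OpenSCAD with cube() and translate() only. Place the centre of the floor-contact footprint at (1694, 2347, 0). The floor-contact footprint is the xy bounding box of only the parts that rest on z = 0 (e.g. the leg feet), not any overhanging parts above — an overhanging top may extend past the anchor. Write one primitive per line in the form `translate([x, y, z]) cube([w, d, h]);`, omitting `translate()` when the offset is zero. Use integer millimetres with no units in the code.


translate([219, 132, 0]) cube([2950, 126, 2200]);
translate([219, 4436, 0]) cube([2950, 126, 2200]);
translate([219, 258, 0]) cube([126, 4178, 2200]);
translate([3043, 258, 0]) cube([126, 4178, 2200]);


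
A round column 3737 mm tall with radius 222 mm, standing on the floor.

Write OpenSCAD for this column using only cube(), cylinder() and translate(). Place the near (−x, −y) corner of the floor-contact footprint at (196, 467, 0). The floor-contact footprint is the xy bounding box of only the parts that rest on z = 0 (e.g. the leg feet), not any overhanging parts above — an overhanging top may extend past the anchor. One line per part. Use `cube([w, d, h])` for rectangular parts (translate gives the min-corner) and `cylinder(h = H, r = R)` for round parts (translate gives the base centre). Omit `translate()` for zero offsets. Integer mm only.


translate([418, 689, 0]) cylinder(h = 3737, r = 222);


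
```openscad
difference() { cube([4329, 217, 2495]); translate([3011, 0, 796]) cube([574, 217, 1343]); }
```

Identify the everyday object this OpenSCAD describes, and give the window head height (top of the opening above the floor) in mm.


A wall with a window opening. The window head height is 2139 mm.

A wall with a rectangular opening subtracted — a window. Sill at z = 796, opening 1343 mm tall, so the head is at 796 + 1343 = 2139 mm.


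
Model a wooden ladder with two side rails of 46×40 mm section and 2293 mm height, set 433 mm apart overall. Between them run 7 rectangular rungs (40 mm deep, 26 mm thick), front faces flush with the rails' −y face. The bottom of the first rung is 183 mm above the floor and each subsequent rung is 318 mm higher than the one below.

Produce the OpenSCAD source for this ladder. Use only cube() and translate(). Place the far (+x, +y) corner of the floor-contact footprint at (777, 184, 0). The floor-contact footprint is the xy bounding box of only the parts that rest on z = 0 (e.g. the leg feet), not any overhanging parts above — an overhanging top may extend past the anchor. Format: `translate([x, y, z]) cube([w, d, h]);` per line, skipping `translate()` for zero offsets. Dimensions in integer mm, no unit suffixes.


// rung span = 433 - 2*46 = 341
// rung[k] z = 183 + k*318
translate([344, 144, 0]) cube([46, 40, 2293]);
translate([731, 144, 0]) cube([46, 40, 2293]);
translate([390, 144, 183]) cube([341, 40, 26]);
translate([390, 144, 501]) cube([341, 40, 26]);
translate([390, 144, 819]) cube([341, 40, 26]);
translate([390, 144, 1137]) cube([341, 40, 26]);
translate([390, 144, 1455]) cube([341, 40, 26]);
translate([390, 144, 1773]) cube([341, 40, 26]);
translate([390, 144, 2091]) cube([341, 40, 26]);


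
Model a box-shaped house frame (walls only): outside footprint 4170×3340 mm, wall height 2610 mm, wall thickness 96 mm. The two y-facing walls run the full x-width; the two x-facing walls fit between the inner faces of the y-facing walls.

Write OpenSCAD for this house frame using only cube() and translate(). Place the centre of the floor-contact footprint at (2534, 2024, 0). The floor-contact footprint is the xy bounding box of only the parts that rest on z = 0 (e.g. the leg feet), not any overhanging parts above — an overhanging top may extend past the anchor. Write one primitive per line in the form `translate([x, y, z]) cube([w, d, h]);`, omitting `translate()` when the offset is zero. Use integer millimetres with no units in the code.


translate([449, 354, 0]) cube([4170, 96, 2610]);
translate([449, 3598, 0]) cube([4170, 96, 2610]);
translate([449, 450, 0]) cube([96, 3148, 2610]);
translate([4523, 450, 0]) cube([96, 3148, 2610]);


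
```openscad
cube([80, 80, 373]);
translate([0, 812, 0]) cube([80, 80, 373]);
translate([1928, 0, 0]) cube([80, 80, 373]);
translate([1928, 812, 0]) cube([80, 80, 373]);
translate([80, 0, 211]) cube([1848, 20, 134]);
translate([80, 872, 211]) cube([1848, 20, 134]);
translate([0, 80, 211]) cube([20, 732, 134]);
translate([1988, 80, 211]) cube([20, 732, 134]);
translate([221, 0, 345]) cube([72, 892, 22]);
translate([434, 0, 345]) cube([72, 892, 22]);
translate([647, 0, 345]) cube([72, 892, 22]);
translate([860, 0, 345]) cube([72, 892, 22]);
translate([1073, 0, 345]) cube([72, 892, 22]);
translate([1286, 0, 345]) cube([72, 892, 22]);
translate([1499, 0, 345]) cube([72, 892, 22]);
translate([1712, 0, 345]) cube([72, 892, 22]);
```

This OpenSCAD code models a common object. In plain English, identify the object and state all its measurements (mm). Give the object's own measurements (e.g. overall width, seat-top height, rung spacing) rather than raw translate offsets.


A bed frame 2008 mm long (x) by 892 mm wide (y). Four 80×80 mm corner posts, 373 mm tall, at the corners of the footprint. Four rails of 20 mm thickness and 134 mm height run between adjacent posts with their undersides at z = 211 mm, their outer faces flush with the outside of the frame (the two x-running rails run between the posts' inner faces; the two y-running rails run between the posts' inner faces). 8 slats, each 72 mm wide (x) and 22 mm thick, lie across the top of the two x-running rails, running the full 892 mm width of the frame in y; along x they sit between the end posts with a 141 mm gap after the −x posts and between neighbouring slats, leaving 144 mm before the +x posts.


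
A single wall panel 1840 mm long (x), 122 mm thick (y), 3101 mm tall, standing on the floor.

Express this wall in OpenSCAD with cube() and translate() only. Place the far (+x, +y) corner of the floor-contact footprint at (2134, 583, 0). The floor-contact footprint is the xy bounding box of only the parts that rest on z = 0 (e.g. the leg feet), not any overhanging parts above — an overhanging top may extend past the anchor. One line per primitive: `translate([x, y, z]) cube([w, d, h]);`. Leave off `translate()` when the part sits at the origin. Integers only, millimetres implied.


translate([294, 461, 0]) cube([1840, 122, 3101]);


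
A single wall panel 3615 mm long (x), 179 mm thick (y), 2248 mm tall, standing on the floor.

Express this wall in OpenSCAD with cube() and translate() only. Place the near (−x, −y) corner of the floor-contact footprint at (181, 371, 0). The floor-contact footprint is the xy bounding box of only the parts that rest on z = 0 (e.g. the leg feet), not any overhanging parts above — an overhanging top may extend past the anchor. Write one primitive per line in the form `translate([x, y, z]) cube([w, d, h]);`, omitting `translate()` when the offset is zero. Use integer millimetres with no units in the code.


translate([181, 371, 0]) cube([3615, 179, 2248]);


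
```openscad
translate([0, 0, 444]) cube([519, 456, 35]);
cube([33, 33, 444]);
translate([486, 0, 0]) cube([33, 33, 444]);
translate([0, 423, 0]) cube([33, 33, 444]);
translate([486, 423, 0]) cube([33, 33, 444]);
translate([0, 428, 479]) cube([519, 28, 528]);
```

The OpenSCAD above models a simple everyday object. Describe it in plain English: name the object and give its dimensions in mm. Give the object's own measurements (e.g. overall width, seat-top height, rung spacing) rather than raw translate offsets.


A chair. The seat is a 519×456×35 mm slab with its top at z = 479 mm, on four 33×33 mm corner legs (flush with the seat edges, standing on z = 0). A flat backrest 28 mm thick, 528 mm tall, spans the full seat width and rises from the seat top along its +y edge, rear face flush with the rear of the seat.


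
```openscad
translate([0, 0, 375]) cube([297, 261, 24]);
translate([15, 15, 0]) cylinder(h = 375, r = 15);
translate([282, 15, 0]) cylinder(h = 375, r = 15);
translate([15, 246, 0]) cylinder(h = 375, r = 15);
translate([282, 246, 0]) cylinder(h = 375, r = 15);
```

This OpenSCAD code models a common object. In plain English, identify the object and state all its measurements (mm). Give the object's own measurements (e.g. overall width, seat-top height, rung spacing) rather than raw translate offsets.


A four-legged stool. The seat is a 297×261×24 mm slab whose top surface is at z = 399 mm; four round legs, each 30 mm in diameter, run from the floor (z = 0) to the underside of the seat, each leg's axis is inset half a diameter from the nearest pair of seat edges (so the leg's bounding box is flush with the corner).


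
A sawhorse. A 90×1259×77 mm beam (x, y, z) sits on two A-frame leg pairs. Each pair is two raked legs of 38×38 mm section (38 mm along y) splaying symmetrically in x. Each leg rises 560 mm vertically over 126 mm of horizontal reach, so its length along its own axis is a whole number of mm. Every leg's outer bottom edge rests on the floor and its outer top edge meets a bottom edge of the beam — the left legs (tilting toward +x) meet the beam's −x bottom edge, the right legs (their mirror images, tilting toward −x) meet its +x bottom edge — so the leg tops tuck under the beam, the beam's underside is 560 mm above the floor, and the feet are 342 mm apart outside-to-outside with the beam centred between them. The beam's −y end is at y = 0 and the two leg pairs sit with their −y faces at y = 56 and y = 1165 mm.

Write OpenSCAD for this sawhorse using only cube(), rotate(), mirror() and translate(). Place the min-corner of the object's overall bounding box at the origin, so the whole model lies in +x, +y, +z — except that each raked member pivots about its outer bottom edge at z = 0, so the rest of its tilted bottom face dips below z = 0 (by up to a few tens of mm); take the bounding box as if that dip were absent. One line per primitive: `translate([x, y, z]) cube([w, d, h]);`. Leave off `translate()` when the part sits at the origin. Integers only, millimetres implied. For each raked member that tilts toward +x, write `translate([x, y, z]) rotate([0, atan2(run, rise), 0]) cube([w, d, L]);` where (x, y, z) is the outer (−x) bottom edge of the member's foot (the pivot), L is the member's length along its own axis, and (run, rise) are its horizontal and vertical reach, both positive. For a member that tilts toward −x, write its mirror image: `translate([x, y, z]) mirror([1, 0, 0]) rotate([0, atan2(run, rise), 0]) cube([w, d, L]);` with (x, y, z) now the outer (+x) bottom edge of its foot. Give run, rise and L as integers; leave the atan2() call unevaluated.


// leg length = √(126² + 560²) = 574
// right-leg outer foot x = 2·126 + 90 = 342
// beam min-corner = (126, 0, 560)
translate([126, 0, 560]) cube([90, 1259, 77]);
translate([0, 56, 0]) rotate([0, atan2(126, 560), 0]) cube([38, 38, 574]);
translate([342, 56, 0]) mirror([1, 0, 0]) rotate([0, atan2(126, 560), 0]) cube([38, 38, 574]);
translate([0, 1165, 0]) rotate([0, atan2(126, 560), 0]) cube([38, 38, 574]);
translate([342, 1165, 0]) mirror([1, 0, 0]) rotate([0, atan2(126, 560), 0]) cube([38, 38, 574]);


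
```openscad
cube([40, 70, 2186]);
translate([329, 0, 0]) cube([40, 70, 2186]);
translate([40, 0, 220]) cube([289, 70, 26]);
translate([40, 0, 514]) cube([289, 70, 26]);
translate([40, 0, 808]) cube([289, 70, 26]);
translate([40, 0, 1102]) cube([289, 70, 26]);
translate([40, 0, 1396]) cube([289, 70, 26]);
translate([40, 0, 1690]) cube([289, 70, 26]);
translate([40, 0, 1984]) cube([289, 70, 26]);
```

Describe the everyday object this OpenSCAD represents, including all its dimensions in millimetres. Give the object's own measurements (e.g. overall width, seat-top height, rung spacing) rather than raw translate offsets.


A straight ladder. Two 40×70 mm vertical rails, 2186 mm tall, stand 369 mm apart (outside-to-outside) with their front faces coplanar on the −y side. 7 rungs, each 70 mm deep and 26 mm tall, span between the inner faces of the rails, front faces flush with the rails. The lowest rung's underside is at z = 220 mm and rungs are spaced 294 mm apart (underside to underside).


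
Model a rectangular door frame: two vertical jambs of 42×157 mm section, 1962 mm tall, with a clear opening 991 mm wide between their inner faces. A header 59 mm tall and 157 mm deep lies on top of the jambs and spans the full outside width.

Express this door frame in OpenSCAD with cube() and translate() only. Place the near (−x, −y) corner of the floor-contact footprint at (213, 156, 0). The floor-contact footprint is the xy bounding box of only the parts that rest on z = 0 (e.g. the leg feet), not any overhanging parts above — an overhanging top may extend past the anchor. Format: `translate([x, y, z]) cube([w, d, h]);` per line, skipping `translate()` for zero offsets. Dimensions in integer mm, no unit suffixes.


translate([213, 156, 0]) cube([42, 157, 1962]);
translate([1246, 156, 0]) cube([42, 157, 1962]);
translate([213, 156, 1962]) cube([1075, 157, 59]);


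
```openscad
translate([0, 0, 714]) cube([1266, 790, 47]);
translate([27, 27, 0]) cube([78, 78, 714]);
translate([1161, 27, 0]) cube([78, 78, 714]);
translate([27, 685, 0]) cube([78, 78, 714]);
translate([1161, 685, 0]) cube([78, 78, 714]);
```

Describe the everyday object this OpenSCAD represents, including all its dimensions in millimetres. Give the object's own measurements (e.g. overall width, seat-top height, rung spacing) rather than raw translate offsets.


A table: top 1266 mm (x) × 790 mm (y), 47 mm thick, upper face at z = 761 mm, on four 78×78 mm square legs, each inset 27 mm from the nearest pair of top edges from z = 0 to the bottom of the top.


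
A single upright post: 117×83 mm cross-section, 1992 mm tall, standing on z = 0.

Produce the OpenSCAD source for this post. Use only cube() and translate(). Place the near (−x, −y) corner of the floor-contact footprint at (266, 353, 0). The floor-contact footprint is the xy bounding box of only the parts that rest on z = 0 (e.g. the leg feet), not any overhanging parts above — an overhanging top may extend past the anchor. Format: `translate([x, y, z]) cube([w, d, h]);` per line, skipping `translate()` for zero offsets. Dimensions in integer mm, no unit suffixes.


translate([266, 353, 0]) cube([117, 83, 1992]);


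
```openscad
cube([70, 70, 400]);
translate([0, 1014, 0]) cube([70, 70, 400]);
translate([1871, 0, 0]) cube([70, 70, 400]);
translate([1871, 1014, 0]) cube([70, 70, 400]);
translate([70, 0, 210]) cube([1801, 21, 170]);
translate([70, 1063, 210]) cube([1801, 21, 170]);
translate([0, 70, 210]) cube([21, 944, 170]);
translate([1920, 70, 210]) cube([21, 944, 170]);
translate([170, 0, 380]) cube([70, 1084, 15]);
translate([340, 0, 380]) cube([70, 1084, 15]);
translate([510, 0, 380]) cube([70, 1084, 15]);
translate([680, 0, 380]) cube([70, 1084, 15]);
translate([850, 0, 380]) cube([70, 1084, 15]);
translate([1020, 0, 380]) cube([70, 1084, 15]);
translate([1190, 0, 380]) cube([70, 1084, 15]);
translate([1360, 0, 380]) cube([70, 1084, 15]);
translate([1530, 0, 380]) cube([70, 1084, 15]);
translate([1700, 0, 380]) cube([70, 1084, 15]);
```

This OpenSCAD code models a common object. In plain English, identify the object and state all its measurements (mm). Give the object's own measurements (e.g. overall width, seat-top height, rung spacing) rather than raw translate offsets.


A bed frame 1941 mm long (x) by 1084 mm wide (y). Four 70×70 mm corner posts, 400 mm tall, at the corners of the footprint. Four rails of 21 mm thickness and 170 mm height run between adjacent posts with their undersides at z = 210 mm, their outer faces flush with the outside of the frame (the two x-running rails run between the posts' inner faces; the two y-running rails run between the posts' inner faces). 10 slats, each 70 mm wide (x) and 15 mm thick, lie across the top of the two x-running rails, running the full 1084 mm width of the frame in y; along x they sit between the end posts with a 100 mm gap after the −x posts and between neighbouring slats, leaving 101 mm before the +x posts.


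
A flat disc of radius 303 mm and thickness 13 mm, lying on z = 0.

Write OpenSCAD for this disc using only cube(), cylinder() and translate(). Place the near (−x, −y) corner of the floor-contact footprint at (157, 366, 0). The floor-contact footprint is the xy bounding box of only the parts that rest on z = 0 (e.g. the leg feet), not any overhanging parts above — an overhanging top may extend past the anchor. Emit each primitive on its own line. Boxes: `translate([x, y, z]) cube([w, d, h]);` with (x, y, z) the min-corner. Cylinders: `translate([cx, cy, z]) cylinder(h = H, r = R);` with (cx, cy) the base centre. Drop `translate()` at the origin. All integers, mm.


translate([460, 669, 0]) cylinder(h = 13, r = 303);


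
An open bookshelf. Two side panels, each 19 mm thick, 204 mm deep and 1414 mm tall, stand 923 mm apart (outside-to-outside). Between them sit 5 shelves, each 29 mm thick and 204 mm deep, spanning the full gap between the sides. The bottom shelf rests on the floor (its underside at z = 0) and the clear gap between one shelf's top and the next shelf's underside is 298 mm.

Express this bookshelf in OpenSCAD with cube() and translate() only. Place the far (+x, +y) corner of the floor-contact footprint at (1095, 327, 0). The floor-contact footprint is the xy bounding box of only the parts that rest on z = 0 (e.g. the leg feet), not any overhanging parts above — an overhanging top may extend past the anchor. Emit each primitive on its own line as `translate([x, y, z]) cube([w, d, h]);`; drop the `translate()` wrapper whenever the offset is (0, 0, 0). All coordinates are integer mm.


translate([172, 123, 0]) cube([19, 204, 1414]);
translate([1076, 123, 0]) cube([19, 204, 1414]);
translate([191, 123, 0]) cube([885, 204, 29]);
translate([191, 123, 327]) cube([885, 204, 29]);
translate([191, 123, 654]) cube([885, 204, 29]);
translate([191, 123, 981]) cube([885, 204, 29]);
translate([191, 123, 1308]) cube([885, 204, 29]);


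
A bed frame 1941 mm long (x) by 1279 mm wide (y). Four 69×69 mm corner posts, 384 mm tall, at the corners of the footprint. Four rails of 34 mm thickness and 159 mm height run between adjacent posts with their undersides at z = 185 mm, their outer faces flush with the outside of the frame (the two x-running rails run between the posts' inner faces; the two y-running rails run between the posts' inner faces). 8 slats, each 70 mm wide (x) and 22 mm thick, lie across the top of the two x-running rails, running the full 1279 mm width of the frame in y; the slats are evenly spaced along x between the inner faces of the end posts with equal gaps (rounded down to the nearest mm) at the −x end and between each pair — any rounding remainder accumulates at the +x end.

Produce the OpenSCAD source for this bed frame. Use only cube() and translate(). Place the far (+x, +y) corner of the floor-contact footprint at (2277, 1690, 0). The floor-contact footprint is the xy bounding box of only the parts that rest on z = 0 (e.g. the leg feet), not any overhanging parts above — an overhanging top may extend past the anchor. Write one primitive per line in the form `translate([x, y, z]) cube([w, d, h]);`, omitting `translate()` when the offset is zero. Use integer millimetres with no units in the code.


translate([336, 411, 0]) cube([69, 69, 384]);
translate([336, 1621, 0]) cube([69, 69, 384]);
translate([2208, 411, 0]) cube([69, 69, 384]);
translate([2208, 1621, 0]) cube([69, 69, 384]);
translate([405, 411, 185]) cube([1803, 34, 159]);
translate([405, 1656, 185]) cube([1803, 34, 159]);
translate([336, 480, 185]) cube([34, 1141, 159]);
translate([2243, 480, 185]) cube([34, 1141, 159]);
translate([543, 411, 344]) cube([70, 1279, 22]);
translate([751, 411, 344]) cube([70, 1279, 22]);
translate([959, 411, 344]) cube([70, 1279, 22]);
translate([1167, 411, 344]) cube([70, 1279, 22]);
translate([1375, 411, 344]) cube([70, 1279, 22]);
translate([1583, 411, 344]) cube([70, 1279, 22]);
translate([1791, 411, 344]) cube([70, 1279, 22]);
translate([1999, 411, 344]) cube([70, 1279, 22]);


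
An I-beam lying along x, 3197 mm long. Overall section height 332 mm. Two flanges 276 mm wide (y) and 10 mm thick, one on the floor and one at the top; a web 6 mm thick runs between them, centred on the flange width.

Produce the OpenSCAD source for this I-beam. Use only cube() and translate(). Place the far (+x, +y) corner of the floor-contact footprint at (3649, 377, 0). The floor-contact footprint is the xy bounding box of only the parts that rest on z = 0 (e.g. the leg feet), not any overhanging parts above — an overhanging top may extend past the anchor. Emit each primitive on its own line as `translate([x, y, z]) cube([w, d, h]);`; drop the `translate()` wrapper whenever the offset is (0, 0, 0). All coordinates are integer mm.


translate([452, 101, 0]) cube([3197, 276, 10]);
translate([452, 236, 10]) cube([3197, 6, 312]);
translate([452, 101, 322]) cube([3197, 276, 10]);


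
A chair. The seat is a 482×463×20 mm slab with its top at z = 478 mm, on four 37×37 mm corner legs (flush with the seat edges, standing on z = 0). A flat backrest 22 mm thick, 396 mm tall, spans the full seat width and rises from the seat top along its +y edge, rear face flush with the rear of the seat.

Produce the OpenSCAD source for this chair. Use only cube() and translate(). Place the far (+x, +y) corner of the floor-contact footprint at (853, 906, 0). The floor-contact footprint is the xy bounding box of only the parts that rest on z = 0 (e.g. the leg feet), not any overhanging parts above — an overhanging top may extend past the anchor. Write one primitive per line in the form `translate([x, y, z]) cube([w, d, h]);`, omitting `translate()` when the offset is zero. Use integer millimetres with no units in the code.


// leg_h = 478 - 20 = 458
translate([371, 443, 458]) cube([482, 463, 20]);
translate([371, 443, 0]) cube([37, 37, 458]);
translate([816, 443, 0]) cube([37, 37, 458]);
translate([371, 869, 0]) cube([37, 37, 458]);
translate([816, 869, 0]) cube([37, 37, 458]);
translate([371, 884, 478]) cube([482, 22, 396]);


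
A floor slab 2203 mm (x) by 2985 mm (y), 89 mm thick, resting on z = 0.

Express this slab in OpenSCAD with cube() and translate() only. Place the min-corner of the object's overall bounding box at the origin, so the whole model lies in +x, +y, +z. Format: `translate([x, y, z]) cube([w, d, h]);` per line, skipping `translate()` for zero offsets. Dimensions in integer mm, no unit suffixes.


cube([2203, 2985, 89]);


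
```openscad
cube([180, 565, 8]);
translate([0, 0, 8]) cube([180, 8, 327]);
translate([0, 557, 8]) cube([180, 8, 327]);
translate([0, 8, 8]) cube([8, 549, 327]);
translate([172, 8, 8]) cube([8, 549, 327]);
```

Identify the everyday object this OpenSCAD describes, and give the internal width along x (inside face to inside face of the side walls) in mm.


An open box. The internal width is 164 mm.

A 180×565 base slab with four walls standing on it — an open box. The base is 180 mm wide and the walls are 8 mm thick, so the internal width is 180 − 2 × 8 = 164 mm.


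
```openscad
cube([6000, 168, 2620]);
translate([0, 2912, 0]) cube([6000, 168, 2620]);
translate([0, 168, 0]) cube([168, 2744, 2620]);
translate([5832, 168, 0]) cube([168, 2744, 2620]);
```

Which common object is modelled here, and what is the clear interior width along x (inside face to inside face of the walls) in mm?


A house (or room) frame. The interior width is 5664 mm.

Four 2620 mm walls enclosing a rectangle with no floor or roof — a room or house frame. Outside width is 6000 mm and wall thickness is 168 mm, so the interior width is 6000 − 2 × 168 = 5664 mm.


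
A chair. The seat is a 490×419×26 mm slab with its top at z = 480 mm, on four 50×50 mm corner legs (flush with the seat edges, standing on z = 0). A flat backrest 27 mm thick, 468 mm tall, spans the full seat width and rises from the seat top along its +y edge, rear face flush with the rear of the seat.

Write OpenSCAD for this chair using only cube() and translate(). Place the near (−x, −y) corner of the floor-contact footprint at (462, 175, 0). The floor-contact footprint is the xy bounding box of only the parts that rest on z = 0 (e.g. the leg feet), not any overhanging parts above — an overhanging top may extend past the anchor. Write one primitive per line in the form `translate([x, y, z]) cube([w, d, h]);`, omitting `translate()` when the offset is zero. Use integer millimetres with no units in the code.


// leg_h = 480 - 26 = 454
translate([462, 175, 454]) cube([490, 419, 26]);
translate([462, 175, 0]) cube([50, 50, 454]);
translate([902, 175, 0]) cube([50, 50, 454]);
translate([462, 544, 0]) cube([50, 50, 454]);
translate([902, 544, 0]) cube([50, 50, 454]);
translate([462, 567, 480]) cube([490, 27, 468]);


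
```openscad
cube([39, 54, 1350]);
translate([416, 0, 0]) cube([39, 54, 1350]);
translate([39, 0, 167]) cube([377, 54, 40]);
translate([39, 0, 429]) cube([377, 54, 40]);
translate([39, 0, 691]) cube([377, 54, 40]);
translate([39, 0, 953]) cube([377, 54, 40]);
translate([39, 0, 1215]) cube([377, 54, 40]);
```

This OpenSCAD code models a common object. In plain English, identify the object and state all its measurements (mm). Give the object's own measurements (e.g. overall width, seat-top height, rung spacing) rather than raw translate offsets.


A straight ladder. Two 39×54 mm vertical rails, 1350 mm tall, stand 455 mm apart (outside-to-outside) with their front faces coplanar on the −y side. 5 rungs, each 54 mm deep and 40 mm tall, span between the inner faces of the rails, front faces flush with the rails. The lowest rung's underside is at z = 167 mm and rungs are spaced 262 mm apart (underside to underside).


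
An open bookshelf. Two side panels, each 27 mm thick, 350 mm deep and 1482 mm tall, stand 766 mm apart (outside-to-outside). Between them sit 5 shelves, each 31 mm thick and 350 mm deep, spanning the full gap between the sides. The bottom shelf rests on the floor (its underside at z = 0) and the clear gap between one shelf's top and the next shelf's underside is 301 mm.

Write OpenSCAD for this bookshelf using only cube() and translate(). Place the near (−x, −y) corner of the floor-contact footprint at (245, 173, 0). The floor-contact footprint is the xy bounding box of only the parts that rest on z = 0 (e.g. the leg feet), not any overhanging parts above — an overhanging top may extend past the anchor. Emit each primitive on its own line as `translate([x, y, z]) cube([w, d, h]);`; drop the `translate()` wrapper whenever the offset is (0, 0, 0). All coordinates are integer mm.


translate([245, 173, 0]) cube([27, 350, 1482]);
translate([984, 173, 0]) cube([27, 350, 1482]);
translate([272, 173, 0]) cube([712, 350, 31]);
translate([272, 173, 332]) cube([712, 350, 31]);
translate([272, 173, 664]) cube([712, 350, 31]);
translate([272, 173, 996]) cube([712, 350, 31]);
translate([272, 173, 1328]) cube([712, 350, 31]);


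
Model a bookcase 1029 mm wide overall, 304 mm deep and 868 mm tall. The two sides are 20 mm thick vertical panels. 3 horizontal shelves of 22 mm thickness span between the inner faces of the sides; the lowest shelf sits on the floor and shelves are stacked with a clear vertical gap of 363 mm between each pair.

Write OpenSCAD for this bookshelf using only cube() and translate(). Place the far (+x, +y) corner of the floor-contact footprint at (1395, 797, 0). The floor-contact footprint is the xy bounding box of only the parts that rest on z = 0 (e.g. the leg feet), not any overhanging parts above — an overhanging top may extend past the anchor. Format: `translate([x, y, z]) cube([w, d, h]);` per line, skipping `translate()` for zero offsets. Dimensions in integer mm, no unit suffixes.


translate([366, 493, 0]) cube([20, 304, 868]);
translate([1375, 493, 0]) cube([20, 304, 868]);
translate([386, 493, 0]) cube([989, 304, 22]);
translate([386, 493, 385]) cube([989, 304, 22]);
translate([386, 493, 770]) cube([989, 304, 22]);


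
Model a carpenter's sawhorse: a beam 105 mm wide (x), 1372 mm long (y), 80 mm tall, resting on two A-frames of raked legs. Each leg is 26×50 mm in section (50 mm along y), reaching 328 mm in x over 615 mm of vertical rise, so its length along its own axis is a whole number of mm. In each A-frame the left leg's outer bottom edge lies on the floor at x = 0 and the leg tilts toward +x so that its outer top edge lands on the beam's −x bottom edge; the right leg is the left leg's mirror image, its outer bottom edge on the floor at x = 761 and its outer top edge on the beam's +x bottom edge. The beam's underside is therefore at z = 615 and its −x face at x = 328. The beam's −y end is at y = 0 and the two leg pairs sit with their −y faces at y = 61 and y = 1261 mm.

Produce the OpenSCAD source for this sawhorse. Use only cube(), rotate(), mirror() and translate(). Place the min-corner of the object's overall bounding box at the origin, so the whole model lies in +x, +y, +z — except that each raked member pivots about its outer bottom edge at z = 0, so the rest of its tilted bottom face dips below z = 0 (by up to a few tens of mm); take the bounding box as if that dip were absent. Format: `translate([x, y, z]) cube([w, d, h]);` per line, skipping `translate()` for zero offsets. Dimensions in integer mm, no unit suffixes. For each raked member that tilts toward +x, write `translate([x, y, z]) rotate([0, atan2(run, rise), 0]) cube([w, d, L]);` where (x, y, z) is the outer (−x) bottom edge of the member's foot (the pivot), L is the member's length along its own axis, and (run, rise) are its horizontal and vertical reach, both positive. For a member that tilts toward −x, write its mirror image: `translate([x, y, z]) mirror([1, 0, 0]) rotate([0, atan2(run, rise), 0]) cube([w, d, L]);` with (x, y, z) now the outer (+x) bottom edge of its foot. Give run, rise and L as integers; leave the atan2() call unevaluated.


translate([328, 0, 615]) cube([105, 1372, 80]);
translate([0, 61, 0]) rotate([0, atan2(328, 615), 0]) cube([26, 50, 697]);
translate([761, 61, 0]) mirror([1, 0, 0]) rotate([0, atan2(328, 615), 0]) cube([26, 50, 697]);
translate([0, 1261, 0]) rotate([0, atan2(328, 615), 0]) cube([26, 50, 697]);
translate([761, 1261, 0]) mirror([1, 0, 0]) rotate([0, atan2(328, 615), 0]) cube([26, 50, 697]);


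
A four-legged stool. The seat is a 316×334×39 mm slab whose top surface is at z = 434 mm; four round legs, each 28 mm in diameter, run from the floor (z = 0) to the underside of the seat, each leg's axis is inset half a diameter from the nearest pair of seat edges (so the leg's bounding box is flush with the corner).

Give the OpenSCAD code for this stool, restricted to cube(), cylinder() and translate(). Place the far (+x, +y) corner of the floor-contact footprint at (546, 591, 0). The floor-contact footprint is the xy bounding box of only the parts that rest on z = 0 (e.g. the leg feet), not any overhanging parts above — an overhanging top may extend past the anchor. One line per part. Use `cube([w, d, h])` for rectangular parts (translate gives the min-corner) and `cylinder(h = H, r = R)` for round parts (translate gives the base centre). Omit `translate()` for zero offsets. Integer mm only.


translate([230, 257, 395]) cube([316, 334, 39]);
translate([244, 271, 0]) cylinder(h = 395, r = 14);
translate([532, 271, 0]) cylinder(h = 395, r = 14);
translate([244, 577, 0]) cylinder(h = 395, r = 14);
translate([532, 577, 0]) cylinder(h = 395, r = 14);


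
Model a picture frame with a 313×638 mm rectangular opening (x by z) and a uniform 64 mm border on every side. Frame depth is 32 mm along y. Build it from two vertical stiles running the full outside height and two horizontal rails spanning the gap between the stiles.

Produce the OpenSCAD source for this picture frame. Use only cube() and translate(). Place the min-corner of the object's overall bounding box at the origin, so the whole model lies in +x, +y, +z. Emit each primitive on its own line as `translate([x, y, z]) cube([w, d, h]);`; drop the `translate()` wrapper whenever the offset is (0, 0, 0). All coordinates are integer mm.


cube([64, 32, 766]);
translate([377, 0, 0]) cube([64, 32, 766]);
translate([64, 0, 0]) cube([313, 32, 64]);
translate([64, 0, 702]) cube([313, 32, 64]);


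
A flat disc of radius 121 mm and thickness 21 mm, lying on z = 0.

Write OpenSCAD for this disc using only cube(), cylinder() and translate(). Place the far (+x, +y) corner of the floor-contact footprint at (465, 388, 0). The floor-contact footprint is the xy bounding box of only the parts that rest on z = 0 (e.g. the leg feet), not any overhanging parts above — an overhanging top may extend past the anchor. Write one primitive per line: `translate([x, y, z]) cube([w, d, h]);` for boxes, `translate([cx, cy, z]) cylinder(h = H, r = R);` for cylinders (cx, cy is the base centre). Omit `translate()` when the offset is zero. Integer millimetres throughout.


translate([344, 267, 0]) cylinder(h = 21, r = 121);


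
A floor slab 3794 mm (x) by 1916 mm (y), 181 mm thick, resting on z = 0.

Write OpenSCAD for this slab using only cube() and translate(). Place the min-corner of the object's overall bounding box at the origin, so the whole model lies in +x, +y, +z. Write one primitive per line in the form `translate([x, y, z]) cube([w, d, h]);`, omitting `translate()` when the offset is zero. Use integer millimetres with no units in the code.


cube([3794, 1916, 181]);


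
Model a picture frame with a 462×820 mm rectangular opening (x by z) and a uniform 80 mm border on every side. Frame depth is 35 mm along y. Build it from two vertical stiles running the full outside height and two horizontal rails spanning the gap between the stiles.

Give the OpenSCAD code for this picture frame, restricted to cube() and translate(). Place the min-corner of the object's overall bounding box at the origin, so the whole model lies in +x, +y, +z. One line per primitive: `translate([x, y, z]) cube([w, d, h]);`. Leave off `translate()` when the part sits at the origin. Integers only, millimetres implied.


cube([80, 35, 980]);
translate([542, 0, 0]) cube([80, 35, 980]);
translate([80, 0, 0]) cube([462, 35, 80]);
translate([80, 0, 900]) cube([462, 35, 80]);


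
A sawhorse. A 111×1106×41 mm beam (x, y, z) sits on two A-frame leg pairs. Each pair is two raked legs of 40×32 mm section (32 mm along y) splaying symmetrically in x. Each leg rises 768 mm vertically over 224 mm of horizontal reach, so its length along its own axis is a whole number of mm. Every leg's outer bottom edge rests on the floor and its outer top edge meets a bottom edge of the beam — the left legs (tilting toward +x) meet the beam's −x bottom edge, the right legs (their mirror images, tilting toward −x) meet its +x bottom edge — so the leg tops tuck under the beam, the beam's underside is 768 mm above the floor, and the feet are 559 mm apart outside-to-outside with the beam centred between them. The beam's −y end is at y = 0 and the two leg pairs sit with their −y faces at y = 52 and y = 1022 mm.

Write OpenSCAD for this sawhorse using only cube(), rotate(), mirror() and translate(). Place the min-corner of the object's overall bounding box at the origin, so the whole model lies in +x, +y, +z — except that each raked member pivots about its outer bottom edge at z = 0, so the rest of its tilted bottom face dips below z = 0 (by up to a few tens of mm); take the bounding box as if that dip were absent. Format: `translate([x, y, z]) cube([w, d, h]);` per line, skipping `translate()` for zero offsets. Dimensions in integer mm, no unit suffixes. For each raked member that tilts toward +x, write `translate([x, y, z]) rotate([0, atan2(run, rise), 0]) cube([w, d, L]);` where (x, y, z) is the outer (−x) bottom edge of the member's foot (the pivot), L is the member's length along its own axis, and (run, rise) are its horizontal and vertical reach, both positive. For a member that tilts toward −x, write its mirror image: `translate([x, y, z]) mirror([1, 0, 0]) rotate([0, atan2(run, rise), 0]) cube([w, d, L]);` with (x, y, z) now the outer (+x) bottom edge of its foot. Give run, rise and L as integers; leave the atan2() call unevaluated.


translate([224, 0, 768]) cube([111, 1106, 41]);
translate([0, 52, 0]) rotate([0, atan2(224, 768), 0]) cube([40, 32, 800]);
translate([559, 52, 0]) mirror([1, 0, 0]) rotate([0, atan2(224, 768), 0]) cube([40, 32, 800]);
translate([0, 1022, 0]) rotate([0, atan2(224, 768), 0]) cube([40, 32, 800]);
translate([559, 1022, 0]) mirror([1, 0, 0]) rotate([0, atan2(224, 768), 0]) cube([40, 32, 800]);


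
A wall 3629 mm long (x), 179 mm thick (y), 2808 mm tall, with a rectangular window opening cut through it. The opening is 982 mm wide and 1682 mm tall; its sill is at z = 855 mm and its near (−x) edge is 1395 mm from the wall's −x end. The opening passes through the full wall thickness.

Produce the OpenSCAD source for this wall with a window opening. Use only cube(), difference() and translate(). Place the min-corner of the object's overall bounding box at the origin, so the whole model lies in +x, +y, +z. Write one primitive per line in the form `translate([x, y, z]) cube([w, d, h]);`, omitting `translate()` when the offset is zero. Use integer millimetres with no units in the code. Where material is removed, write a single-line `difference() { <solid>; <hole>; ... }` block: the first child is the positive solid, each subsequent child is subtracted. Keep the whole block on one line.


difference() { cube([3629, 179, 2808]); translate([1395, 0, 855]) cube([982, 179, 1682]); }


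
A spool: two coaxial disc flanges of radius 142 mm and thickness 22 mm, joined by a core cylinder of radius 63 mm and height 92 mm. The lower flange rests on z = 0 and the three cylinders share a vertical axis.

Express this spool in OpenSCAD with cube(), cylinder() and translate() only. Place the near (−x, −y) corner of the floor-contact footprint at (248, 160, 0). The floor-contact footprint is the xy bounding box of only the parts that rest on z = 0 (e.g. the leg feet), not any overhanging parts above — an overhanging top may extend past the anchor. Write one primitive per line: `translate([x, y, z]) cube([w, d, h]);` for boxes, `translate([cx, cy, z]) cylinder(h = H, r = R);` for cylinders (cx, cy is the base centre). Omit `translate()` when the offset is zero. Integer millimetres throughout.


translate([390, 302, 0]) cylinder(h = 22, r = 142);
translate([390, 302, 22]) cylinder(h = 92, r = 63);
translate([390, 302, 114]) cylinder(h = 22, r = 142);


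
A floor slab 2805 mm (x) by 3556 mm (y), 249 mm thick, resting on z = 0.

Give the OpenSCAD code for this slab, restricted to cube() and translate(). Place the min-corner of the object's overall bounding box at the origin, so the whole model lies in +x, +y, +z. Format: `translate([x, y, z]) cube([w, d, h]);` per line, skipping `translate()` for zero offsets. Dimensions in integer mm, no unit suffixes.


cube([2805, 3556, 249]);
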